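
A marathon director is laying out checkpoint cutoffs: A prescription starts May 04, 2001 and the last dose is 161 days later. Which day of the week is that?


Start: 2001-05-04 (Friday)
Step 1 - find target date: add 161 days
  2001-05-04 + 161 days = 2001-10-12
Step 2 - day of week:
  161 mod 7 = 0
  Friday + 0 days -> Friday
Result: Friday (2001-10-12)

Friday


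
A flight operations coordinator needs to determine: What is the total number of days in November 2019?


Month: November
Year: 2019
November is a 30-day month
Total: 30 days

30


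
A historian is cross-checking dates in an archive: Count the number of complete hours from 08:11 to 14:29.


Start: 08:11
End: 14:29
Hour difference: 14 - 8 = 6 hours
Minute difference: 29 - 11 = 18 minutes
Total minutes: 378
Complete hours: 378 / 60 = 6 (remainder 18)

6


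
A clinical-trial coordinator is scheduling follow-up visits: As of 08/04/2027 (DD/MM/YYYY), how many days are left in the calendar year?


Start: April 08, 2027
End: December 31, 2027
Days left in April: 22
May: 31
June: 30
July: 31
August: 31
... plus remaining months
Sum of remaining months: 245
Total: 22 + 245 = 267

267


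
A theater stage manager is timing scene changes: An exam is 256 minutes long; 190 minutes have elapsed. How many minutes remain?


Total budget: 256 minutes
Time used: 190 minutes
Remaining: 256 - 190 = 66 minutes
Percent used: 74.2%
Percent remaining: 25.8%

66


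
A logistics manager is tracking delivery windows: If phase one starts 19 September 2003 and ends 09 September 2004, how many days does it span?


Start date: 2003-09-19
End date: 2004-09-09
Sep 2003: +12 days
Oct 2003: +31 days
Nov 2003: +30 days
... (10 more months)
Total: 356 days

356


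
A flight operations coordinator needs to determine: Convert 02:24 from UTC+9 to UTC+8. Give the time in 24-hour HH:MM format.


Local time: 02:24 at UTC+9 (offset 9h)
Target zone: UTC+8 (offset 8h)
Difference: 8 - (9) = -1 hours
Calculation: 2 + (-1) = 1
Result: 01:24

01:24


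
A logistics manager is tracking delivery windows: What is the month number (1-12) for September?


Calendar month order:
8. August
9. September <--
10. October
September is month number 9

9


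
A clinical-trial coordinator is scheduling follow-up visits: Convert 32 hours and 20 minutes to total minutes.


Hours: 32
Extra minutes: 20
Minutes per hour: 60
Hours to minutes: 32 x 60 = 1920
Total: 1920 + 20 = 1940

1940


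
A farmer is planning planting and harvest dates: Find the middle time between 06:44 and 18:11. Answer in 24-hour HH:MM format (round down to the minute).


Start time: 06:44 = 404 minutes from midnight
End time: 18:11 = 1091 minutes from midnight
Sum: 404 + 1091 = 1495
Midpoint: 1495 / 2 = 747 minutes
Convert: 747 / 60 = 12 hours, 27 minutes
Result: 12:27

12:27


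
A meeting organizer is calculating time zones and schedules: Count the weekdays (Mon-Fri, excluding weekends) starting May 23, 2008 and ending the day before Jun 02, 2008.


Start: 2008-05-23 (Friday)
End (exclusive): 2008-06-02 (Monday)
Total calendar days: 10
Full weeks: 10 // 7 = 1 -> 5 weekdays
Remaining 3 days starting on Friday:
  Fri(w), Sat(-), Sun(-) -> 1 weekdays
Total business days: 5 + 1 = 6

6


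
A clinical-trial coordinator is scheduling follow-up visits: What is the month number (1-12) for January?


Calendar month order:
1. January <--
2. February
January is month number 1

1


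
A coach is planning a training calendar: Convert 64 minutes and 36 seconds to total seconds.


Minutes: 64
Extra seconds: 36
Seconds per minute: 60
Minutes to seconds: 64 x 60 = 3840
Total: 3840 + 36 = 3876

3876


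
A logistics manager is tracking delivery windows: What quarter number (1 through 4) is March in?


Month: March (month 3)
Q1: January-March (months 1-3)
Q2: April-June (months 4-6)
Q3: July-September (months 7-9)
Q4: October-December (months 10-12)
Month 3 falls in Q1

1


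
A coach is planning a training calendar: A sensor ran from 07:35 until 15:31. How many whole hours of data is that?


Start: 07:35
End: 15:31
Hour difference: 15 - 7 = 8 hours
Minute difference: 31 - 35 = -4 minutes
Total minutes: 476
Complete hours: 476 / 60 = 7 (remainder 56)

7


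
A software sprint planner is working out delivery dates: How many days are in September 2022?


Month: September
Year: 2022
September is a 30-day month
Total: 30 days

30


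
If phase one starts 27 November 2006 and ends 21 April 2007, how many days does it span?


Start date: 2006-11-27
End date: 2007-04-21
Nov 2006: +4 days
Dec 2006: +31 days
Jan 2007: +31 days
... (3 more months)
Total: 145 days

145


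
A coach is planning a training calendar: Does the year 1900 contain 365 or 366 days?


Year: 1900
Check leap year rules:
Divisible by 4? Yes
Divisible by 100? Yes
Divisible by 400? No
1900 is not a leap year
Days: 365

365


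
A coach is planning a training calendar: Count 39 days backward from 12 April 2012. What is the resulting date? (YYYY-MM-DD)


Start: 2012-04-12
Subtracting 39 days
Days already passed in April: 12
After going back through April: 27 more days to subtract
March 2012 has 31 days, need 27
Result: 2012-03-04

2012-03-04


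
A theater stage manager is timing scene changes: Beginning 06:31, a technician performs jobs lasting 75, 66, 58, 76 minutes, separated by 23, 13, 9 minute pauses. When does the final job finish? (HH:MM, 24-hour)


Start: 06:31 = 391 min from midnight
  after task 1 (75 min): 07:46
  after break (23 min): 08:09
  after task 2 (66 min): 09:15
  after break (13 min): 09:28
  after task 3 (58 min): 10:26
  after break (9 min): 10:35
  after task 4 (76 min): 11:51
Total elapsed: 320 minutes
End time: 11:51

11:51


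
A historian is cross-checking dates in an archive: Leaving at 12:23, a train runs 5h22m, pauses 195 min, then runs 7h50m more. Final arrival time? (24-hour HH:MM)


Depart: 12:23
Leg 1: +322 min -> 17:45
Layover: +195 min -> 21:00
Leg 2: +470 min -> 04:50
Total travel: 987 minutes = 16h 27m
Arrival: 04:50

04:50


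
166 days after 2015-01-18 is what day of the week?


Start: 2015-01-18 (Sunday)
Step 1 - find target date: add 166 days
  2015-01-18 + 166 days = 2015-07-03
Step 2 - day of week:
  166 mod 7 = 5
  Sunday + 5 days -> Friday
Result: Friday (2015-07-03)

Friday


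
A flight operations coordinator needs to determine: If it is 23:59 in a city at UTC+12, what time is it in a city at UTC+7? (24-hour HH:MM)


Local time: 23:59 at UTC+12 (offset 12h)
Target zone: UTC+7 (offset 7h)
Difference: 7 - (12) = -5 hours
Calculation: 23 + (-5) = 18
Result: 18:59

18:59


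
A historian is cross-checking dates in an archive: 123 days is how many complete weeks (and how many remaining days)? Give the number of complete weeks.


Total days: 123
Days per week: 7
Division: 123 / 7 = 17 remainder 4
Complete weeks: 17
Remaining days: 4

17


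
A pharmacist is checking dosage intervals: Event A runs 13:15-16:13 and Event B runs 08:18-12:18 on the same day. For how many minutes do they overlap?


Interval A: [795, 973] minutes from midnight
Interval B: [498, 738] minutes from midnight
Overlap start = max(795, 498) = 795
Overlap end = min(973, 738) = 738
End <= start, so the intervals do not overlap: 0 minutes

0


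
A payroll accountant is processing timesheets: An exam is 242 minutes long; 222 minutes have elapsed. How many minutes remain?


Total budget: 242 minutes
Time used: 222 minutes
Remaining: 242 - 222 = 20 minutes
Percent used: 91.7%
Percent remaining: 8.3%

20


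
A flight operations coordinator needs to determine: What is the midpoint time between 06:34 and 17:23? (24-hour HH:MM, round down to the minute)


Start time: 06:34 = 394 minutes from midnight
End time: 17:23 = 1043 minutes from midnight
Sum: 394 + 1043 = 1437
Midpoint: 1437 / 2 = 718 minutes
Convert: 718 / 60 = 11 hours, 58 minutes
Result: 11:58

11:58


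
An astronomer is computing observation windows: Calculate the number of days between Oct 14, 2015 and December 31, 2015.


Start: October 14, 2015
End: December 31, 2015
Days left in October: 17
November: 30
December: 31
Sum of remaining months: 61
Total: 17 + 61 = 78

78


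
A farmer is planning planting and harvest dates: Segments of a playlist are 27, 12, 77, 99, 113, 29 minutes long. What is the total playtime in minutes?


Durations: 27, 12, 77, 99, 113, 29
Running sum: 27
+ 12 = 39
+ 77 = 116
+ 99 = 215
+ 113 = 328
+ 29 = 357
Total duration: 357 minutes
That is 5 hours and 57 minutes

357


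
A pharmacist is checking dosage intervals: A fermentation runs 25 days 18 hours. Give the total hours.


Days: 25
Extra hours: 18
Hours per day: 24
Days to hours: 25 x 24 = 600
Total: 600 + 18 = 618

618


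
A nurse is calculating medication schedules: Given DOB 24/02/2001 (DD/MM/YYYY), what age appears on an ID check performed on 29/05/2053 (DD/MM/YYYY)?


Birth: 2001-02-24
Reference: 2053-05-29
Year difference: 2053 - 2001 = 52
Has birthday (02-24) occurred by 05-29? Yes
Age in full years: 52

52


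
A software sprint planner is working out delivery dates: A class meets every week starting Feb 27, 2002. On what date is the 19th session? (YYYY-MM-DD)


First occurrence: 2002-02-27 (occurrence 1)
Each occurrence is 7 days after the previous.
Occurrence 19 is 18 weeks after the first.
18 weeks = 126 days
2002-02-27 + 126 days = 2002-07-03

2002-07-03


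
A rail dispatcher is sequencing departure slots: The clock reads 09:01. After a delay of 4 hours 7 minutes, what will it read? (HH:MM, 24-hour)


Start time: 09:01
Adding: 4 hours 7 minutes
Minutes: 1 + 7 = 8
Hours: 9 + 4 + 0 = 13
Result: 13:08

13:08


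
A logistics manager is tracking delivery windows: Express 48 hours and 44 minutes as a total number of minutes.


Hours: 48
Extra minutes: 44
Minutes per hour: 60
Hours to minutes: 48 x 60 = 2880
Total: 2880 + 44 = 2924

2924


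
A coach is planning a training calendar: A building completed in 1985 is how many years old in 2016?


Birth year: 1985
Current year: 2016
Age = current year - birth year
Age = 2016 - 1985 = 31

31


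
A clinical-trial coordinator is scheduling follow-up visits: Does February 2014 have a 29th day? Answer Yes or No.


Year: 2014
Divisible by 4? 2014 / 4 = 503.5 -> No
Not divisible by 4, so NOT a leap year

No


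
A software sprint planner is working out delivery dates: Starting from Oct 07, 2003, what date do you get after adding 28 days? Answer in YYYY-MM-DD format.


Start: 2003-10-07
Adding 28 days
Days remaining in October: 24
After October: 4 days still to add
November 2003 has 30 days, need 4
Result: 2003-11-04

2003-11-04


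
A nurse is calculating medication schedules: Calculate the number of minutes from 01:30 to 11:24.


Start time: 01:30 = 90 minutes from midnight
End time: 11:24 = 684 minutes from midnight
Difference: 684 - 90 = 594 minutes
That is 9 hours and 54 minutes

594


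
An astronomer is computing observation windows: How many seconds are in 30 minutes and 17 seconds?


Minutes: 30
Seconds: 17
Convert minutes to seconds: 30 x 60 = 1800
Add remaining seconds: 1800 + 17 = 1817

1817


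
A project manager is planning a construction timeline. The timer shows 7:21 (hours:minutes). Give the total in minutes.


Hours: 7
Minutes: 21
Convert hours to minutes: 7 x 60 = 420
Add remaining minutes: 420 + 21 = 441

441


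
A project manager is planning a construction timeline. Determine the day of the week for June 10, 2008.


Date: 2008-06-10
January 1, 2008 is a Tuesday
Day of year: 162
Offset from Jan 1: 161 days
161 mod 7 = 0
Result: Tuesday

Tuesday


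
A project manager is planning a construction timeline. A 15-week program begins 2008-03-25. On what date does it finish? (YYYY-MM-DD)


Start: 2008-03-25
Weeks to add: 15
Convert to days: 15 x 7 = 105 days
Add 105 days to 2008-03-25
Result: 2008-07-08

2008-07-08


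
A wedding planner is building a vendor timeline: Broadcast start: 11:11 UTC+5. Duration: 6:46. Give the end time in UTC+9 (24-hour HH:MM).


Start: 11:11 in UTC+5
Step 1 - add duration:
  minutes: 11 + 46 = 57
  hours: 11 + 6 + 0 = 17
  end in UTC+5: 17:57
Step 2 - convert UTC+5 -> UTC+9:
  offset difference: 9 - (5) = 4 hours
  17 + (4) = 21 -> mod 24 = 21
Result: 21:57 in UTC+9

21:57


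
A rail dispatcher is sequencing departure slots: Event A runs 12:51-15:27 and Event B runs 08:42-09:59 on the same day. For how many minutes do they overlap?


Interval A: [771, 927] minutes from midnight
Interval B: [522, 599] minutes from midnight
Overlap start = max(771, 522) = 771
Overlap end = min(927, 599) = 599
End <= start, so the intervals do not overlap: 0 minutes

0


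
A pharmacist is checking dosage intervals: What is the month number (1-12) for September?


Calendar month order:
8. August
9. September <--
10. October
September is month number 9

9


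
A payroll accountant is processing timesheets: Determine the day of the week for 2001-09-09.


Date: 2001-09-09
January 1, 2001 is a Monday
Day of year: 252
Offset from Jan 1: 251 days
251 mod 7 = 6
Result: Sunday

Sunday


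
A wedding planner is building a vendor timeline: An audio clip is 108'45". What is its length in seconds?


Minutes: 108
Seconds: 45
Convert minutes to seconds: 108 x 60 = 6480
Add remaining seconds: 6480 + 45 = 6525

6525


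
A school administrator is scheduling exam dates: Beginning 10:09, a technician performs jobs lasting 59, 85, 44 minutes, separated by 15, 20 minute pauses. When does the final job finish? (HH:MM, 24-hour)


Start: 10:09 = 609 min from midnight
  after task 1 (59 min): 11:08
  after break (15 min): 11:23
  after task 2 (85 min): 12:48
  after break (20 min): 13:08
  after task 3 (44 min): 13:52
Total elapsed: 223 minutes
End time: 13:52

13:52


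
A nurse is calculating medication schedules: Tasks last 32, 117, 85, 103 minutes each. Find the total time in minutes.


Durations: 32, 117, 85, 103
Running sum: 32
+ 117 = 149
+ 85 = 234
+ 103 = 337
Total duration: 337 minutes
That is 5 hours and 37 minutes

337


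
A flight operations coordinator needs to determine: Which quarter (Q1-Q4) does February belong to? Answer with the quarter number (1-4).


Month: February (month 2)
Q1: January-March (months 1-3)
Q2: April-June (months 4-6)
Q3: July-September (months 7-9)
Q4: October-December (months 10-12)
Month 2 falls in Q1

1


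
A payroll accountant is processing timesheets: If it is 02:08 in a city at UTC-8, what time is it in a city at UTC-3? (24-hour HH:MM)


Local time: 02:08 at UTC-8 (offset -8h)
Target zone: UTC-3 (offset -3h)
Difference: -3 - (-8) = 5 hours
Calculation: 2 + (5) = 7
Result: 07:08

07:08


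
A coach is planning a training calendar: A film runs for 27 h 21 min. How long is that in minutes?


Hours: 27
Minutes: 21
Convert hours to minutes: 27 x 60 = 1620
Add remaining minutes: 1620 + 21 = 1641

1641


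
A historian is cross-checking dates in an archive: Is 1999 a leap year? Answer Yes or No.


Year: 1999
Divisible by 4? 1999 / 4 = 499.75 -> No
Not divisible by 4, so NOT a leap year

No


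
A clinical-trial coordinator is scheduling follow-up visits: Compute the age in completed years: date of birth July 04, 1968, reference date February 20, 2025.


Birth: 1968-07-04
Reference: 2025-02-20
Year difference: 2025 - 1968 = 57
Has birthday (07-04) occurred by 02-20? No
Birthday not yet reached this year -> subtract 1
Age in full years: 56

56


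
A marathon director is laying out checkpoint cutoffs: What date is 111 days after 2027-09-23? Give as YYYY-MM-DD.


Start: 2027-09-23
Adding 111 days
Days remaining in September: 7
After September: 104 days still to add
October 2027: 31 days, 73 remaining
November 2027: 30 days, 43 remaining
December 2027: 31 days, 12 remaining
January 2028 has 31 days, need 12
Result: 2028-01-12

2028-01-12


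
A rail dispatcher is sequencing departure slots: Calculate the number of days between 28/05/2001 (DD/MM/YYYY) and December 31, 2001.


Start: May 28, 2001
End: December 31, 2001
Days left in May: 3
June: 30
July: 31
August: 31
September: 30
... plus remaining months
Sum of remaining months: 214
Total: 3 + 214 = 217

217


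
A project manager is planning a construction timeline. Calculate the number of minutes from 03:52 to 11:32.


Start time: 03:52 = 232 minutes from midnight
End time: 11:32 = 692 minutes from midnight
Difference: 692 - 232 = 460 minutes
That is 7 hours and 40 minutes

460


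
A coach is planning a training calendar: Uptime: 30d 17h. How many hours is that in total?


Days: 30
Extra hours: 17
Hours per day: 24
Days to hours: 30 x 24 = 720
Total: 720 + 17 = 737

737


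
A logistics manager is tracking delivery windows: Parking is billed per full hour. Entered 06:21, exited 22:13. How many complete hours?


Start: 06:21
End: 22:13
Hour difference: 22 - 6 = 16 hours
Minute difference: 13 - 21 = -8 minutes
Total minutes: 952
Complete hours: 952 / 60 = 15 (remainder 52)

15


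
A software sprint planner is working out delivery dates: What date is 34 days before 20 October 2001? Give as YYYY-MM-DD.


Start: 2001-10-20
Subtracting 34 days
Days already passed in October: 20
After going back through October: 14 more days to subtract
September 2001 has 30 days, need 14
Result: 2001-09-16

2001-09-16


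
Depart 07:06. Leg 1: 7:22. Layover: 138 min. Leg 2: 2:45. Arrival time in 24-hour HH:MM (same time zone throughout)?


Depart: 07:06
Leg 1: +442 min -> 14:28
Layover: +138 min -> 16:46
Leg 2: +165 min -> 19:31
Total travel: 745 minutes = 12h 25m
Arrival: 19:31

19:31


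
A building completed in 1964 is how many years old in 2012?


Birth year: 1964
Current year: 2012
Age = current year - birth year
Age = 2012 - 1964 = 48

48


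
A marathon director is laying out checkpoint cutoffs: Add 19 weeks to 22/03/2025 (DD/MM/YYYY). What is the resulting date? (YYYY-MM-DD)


Start: 2025-03-22
Weeks to add: 19
Convert to days: 19 x 7 = 133 days
Add 133 days to 2025-03-22
Result: 2025-08-02

2025-08-02


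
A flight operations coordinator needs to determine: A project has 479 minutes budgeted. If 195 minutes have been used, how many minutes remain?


Total budget: 479 minutes
Time used: 195 minutes
Remaining: 479 - 195 = 284 minutes
Percent used: 40.7%
Percent remaining: 59.3%

284


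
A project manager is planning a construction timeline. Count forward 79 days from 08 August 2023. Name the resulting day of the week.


Start: 2023-08-08 (Tuesday)
Step 1 - find target date: add 79 days
  2023-08-08 + 79 days = 2023-10-26
Step 2 - day of week:
  79 mod 7 = 2
  Tuesday + 2 days -> Thursday
Result: Thursday (2023-10-26)

Thursday


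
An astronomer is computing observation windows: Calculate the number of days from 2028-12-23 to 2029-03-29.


Start date: 2028-12-23
End date: 2029-03-29
Dec 2028: +9 days
Jan 2029: +31 days
Feb 2029: +28 days
Mar 2029: +28 days
Total: 96 days

96


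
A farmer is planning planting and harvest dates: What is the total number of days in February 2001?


Month: February
Year: 2001
2001 is not a leap year
February has 28 days
Total: 28 days

28


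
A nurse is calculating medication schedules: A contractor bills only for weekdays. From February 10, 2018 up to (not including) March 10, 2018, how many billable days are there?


Start: 2018-02-10 (Saturday)
End (exclusive): 2018-03-10 (Saturday)
Total calendar days: 28
Full weeks: 28 // 7 = 4 -> 20 weekdays
Remaining 0 days starting on Saturday:
Total business days: 20 + 0 = 20

20


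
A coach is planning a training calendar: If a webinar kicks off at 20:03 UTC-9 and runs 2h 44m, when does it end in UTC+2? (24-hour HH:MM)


Start: 20:03 in UTC-9
Step 1 - add duration:
  minutes: 3 + 44 = 47
  hours: 20 + 2 + 0 = 22
  end in UTC-9: 22:47
Step 2 - convert UTC-9 -> UTC+2:
  offset difference: 2 - (-9) = 11 hours
  22 + (11) = 33 -> mod 24 = 9
Result: 09:47 in UTC+2

09:47


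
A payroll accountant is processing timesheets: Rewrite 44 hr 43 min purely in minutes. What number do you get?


Hours: 44
Extra minutes: 43
Minutes per hour: 60
Hours to minutes: 44 x 60 = 2640
Total: 2640 + 43 = 2683

2683


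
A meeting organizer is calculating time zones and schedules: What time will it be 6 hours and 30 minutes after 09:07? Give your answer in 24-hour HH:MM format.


Start time: 09:07
Adding: 6 hours 30 minutes
Minutes: 7 + 30 = 37
Hours: 9 + 6 + 0 = 15
Result: 15:37

15:37


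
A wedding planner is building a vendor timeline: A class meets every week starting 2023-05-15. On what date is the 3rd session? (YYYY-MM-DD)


First occurrence: 2023-05-15 (occurrence 1)
Each occurrence is 7 days after the previous.
Occurrence 3 is 2 weeks after the first.
2 weeks = 14 days
2023-05-15 + 14 days = 2023-05-29

2023-05-29


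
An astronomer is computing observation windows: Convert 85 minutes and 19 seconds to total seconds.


Minutes: 85
Extra seconds: 19
Seconds per minute: 60
Minutes to seconds: 85 x 60 = 5100
Total: 5100 + 19 = 5119

5119


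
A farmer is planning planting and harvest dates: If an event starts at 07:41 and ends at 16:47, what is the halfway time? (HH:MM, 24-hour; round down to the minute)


Start time: 07:41 = 461 minutes from midnight
End time: 16:47 = 1007 minutes from midnight
Sum: 461 + 1007 = 1468
Midpoint: 1468 / 2 = 734 minutes
Convert: 734 / 60 = 12 hours, 14 minutes
Result: 12:14

12:14


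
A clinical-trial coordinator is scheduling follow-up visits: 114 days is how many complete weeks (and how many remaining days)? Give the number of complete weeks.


Total days: 114
Days per week: 7
Division: 114 / 7 = 16 remainder 2
Complete weeks: 16
Remaining days: 2

16


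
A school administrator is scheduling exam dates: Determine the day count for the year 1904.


Year: 1904
Check leap year rules:
Divisible by 4? Yes
Divisible by 100? No
1904 is a leap year
Days: 366

366


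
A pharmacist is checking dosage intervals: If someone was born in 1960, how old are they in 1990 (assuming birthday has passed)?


Birth year: 1960
Current year: 1990
Age = current year - birth year
Age = 1990 - 1960 = 30

30


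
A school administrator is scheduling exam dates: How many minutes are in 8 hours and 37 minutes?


Hours: 8
Minutes: 37
Convert hours to minutes: 8 x 60 = 480
Add remaining minutes: 480 + 37 = 517

517


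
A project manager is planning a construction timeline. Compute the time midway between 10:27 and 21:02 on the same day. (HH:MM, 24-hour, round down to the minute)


Start time: 10:27 = 627 minutes from midnight
End time: 21:02 = 1262 minutes from midnight
Sum: 627 + 1262 = 1889
Midpoint: 1889 / 2 = 944 minutes
Convert: 944 / 60 = 15 hours, 44 minutes
Result: 15:44

15:44


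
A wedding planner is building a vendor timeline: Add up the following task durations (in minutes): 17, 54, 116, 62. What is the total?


Durations: 17, 54, 116, 62
Running sum: 17
+ 54 = 71
+ 116 = 187
+ 62 = 249
Total duration: 249 minutes
That is 4 hours and 9 minutes

249


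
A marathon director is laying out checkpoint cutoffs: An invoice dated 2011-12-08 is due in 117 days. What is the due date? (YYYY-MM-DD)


Start: 2011-12-08
Adding 117 days
Days remaining in December: 23
After December: 94 days still to add
January 2012: 31 days, 63 remaining
February 2012: 29 days, 34 remaining
March 2012: 31 days, 3 remaining
April 2012 has 30 days, need 3
Result: 2012-04-03

2012-04-03


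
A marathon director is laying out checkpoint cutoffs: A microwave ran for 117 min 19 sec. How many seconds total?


Minutes: 117
Extra seconds: 19
Seconds per minute: 60
Minutes to seconds: 117 x 60 = 7020
Total: 7020 + 19 = 7039

7039


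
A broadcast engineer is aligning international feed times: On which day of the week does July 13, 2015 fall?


Date: 2015-07-13
January 1, 2015 is a Thursday
Day of year: 194
Offset from Jan 1: 193 days
193 mod 7 = 4
Result: Monday

Monday


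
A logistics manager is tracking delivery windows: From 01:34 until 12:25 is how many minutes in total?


Start time: 01:34 = 94 minutes from midnight
End time: 12:25 = 745 minutes from midnight
Difference: 745 - 94 = 651 minutes
That is 10 hours and 51 minutes

651


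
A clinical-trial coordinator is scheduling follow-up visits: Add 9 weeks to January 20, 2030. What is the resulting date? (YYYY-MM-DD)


Start: 2030-01-20
Weeks to add: 9
Convert to days: 9 x 7 = 63 days
Add 63 days to 2030-01-20
Result: 2030-03-24

2030-03-24


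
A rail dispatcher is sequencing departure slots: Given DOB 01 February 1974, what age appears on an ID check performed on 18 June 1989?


Birth: 1974-02-01
Reference: 1989-06-18
Year difference: 1989 - 1974 = 15
Has birthday (02-01) occurred by 06-18? Yes
Age in full years: 15

15


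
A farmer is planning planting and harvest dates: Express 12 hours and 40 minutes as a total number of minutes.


Hours: 12
Extra minutes: 40
Minutes per hour: 60
Hours to minutes: 12 x 60 = 720
Total: 720 + 40 = 760

760


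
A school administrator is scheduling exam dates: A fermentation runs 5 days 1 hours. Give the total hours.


Days: 5
Extra hours: 1
Hours per day: 24
Days to hours: 5 x 24 = 120
Total: 120 + 1 = 121

121


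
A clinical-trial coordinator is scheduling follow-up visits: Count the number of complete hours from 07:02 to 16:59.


Start: 07:02
End: 16:59
Hour difference: 16 - 7 = 9 hours
Minute difference: 59 - 2 = 57 minutes
Total minutes: 597
Complete hours: 597 / 60 = 9 (remainder 57)

9


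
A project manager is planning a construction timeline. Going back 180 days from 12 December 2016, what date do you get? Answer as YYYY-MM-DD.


Start: 2016-12-12
Subtracting 180 days
Days already passed in December: 12
After going back through December: 168 more days to subtract
November 2016: 30 days, 138 remaining
October 2016: 31 days, 107 remaining
September 2016: 30 days, 77 remaining
August 2016: 31 days, 46 remaining
Result: 2016-06-15

2016-06-15


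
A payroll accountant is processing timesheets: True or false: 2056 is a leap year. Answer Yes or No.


Year: 2056
Divisible by 4? 2056 / 4 = 514.0 -> Yes
Divisible by 100? 2056 / 100 = 20.56 -> No
Divisible by 4 but not 100, so it IS a leap year

Yes


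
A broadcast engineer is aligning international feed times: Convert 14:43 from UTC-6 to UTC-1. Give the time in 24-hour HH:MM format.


Local time: 14:43 at UTC-6 (offset -6h)
Target zone: UTC-1 (offset -1h)
Difference: -1 - (-6) = 5 hours
Calculation: 14 + (5) = 19
Result: 19:43

19:43


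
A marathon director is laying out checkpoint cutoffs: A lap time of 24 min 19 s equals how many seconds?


Minutes: 24
Seconds: 19
Convert minutes to seconds: 24 x 60 = 1440
Add remaining seconds: 1440 + 19 = 1459

1459


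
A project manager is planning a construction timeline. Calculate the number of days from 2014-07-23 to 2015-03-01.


Start date: 2014-07-23
End date: 2015-03-01
Jul 2014: +9 days
Aug 2014: +31 days
Sep 2014: +30 days
... (5 more months)
Total: 221 days

221


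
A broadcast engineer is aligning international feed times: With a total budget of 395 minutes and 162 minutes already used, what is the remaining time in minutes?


Total budget: 395 minutes
Time used: 162 minutes
Remaining: 395 - 162 = 233 minutes
Percent used: 41.0%
Percent remaining: 59.0%

233


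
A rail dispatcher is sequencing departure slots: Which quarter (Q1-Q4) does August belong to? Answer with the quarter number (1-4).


Month: August (month 8)
Q1: January-March (months 1-3)
Q2: April-June (months 4-6)
Q3: July-September (months 7-9)
Q4: October-December (months 10-12)
Month 8 falls in Q3

3


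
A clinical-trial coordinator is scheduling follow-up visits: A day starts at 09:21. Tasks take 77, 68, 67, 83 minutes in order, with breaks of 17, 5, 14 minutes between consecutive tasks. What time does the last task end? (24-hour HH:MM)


Start: 09:21 = 561 min from midnight
  after task 1 (77 min): 10:38
  after break (17 min): 10:55
  after task 2 (68 min): 12:03
  after break (5 min): 12:08
  after task 3 (67 min): 13:15
  after break (14 min): 13:29
  after task 4 (83 min): 14:52
Total elapsed: 331 minutes
End time: 14:52

14:52


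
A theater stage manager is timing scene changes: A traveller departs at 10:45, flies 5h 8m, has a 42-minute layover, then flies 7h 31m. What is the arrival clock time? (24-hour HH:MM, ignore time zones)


Depart: 10:45
Leg 1: +308 min -> 15:53
Layover: +42 min -> 16:35
Leg 2: +451 min -> 00:06
Total travel: 801 minutes = 13h 21m
Arrival: 00:06

00:06


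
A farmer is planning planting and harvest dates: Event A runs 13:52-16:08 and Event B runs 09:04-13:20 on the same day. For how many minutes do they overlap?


Interval A: [832, 968] minutes from midnight
Interval B: [544, 800] minutes from midnight
Overlap start = max(832, 544) = 832
Overlap end = min(968, 800) = 800
End <= start, so the intervals do not overlap: 0 minutes

0


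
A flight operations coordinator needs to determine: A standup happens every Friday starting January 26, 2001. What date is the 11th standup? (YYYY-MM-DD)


First occurrence: 2001-01-26 (occurrence 1)
Each occurrence is 7 days after the previous.
Occurrence 11 is 10 weeks after the first.
10 weeks = 70 days
2001-01-26 + 70 days = 2001-04-06

2001-04-06


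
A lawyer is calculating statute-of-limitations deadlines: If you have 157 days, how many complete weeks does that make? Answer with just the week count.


Total days: 157
Days per week: 7
Division: 157 / 7 = 22 remainder 3
Complete weeks: 22
Remaining days: 3

22


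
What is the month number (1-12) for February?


Calendar month order:
1. January
2. February <--
3. March
February is month number 2

2


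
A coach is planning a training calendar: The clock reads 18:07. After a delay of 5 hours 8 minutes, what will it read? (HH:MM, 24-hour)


Start time: 18:07
Adding: 5 hours 8 minutes
Minutes: 7 + 8 = 15
Hours: 18 + 5 + 0 = 23
Result: 23:15

23:15


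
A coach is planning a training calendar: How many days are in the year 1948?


Year: 1948
Check leap year rules:
Divisible by 4? Yes
Divisible by 100? No
1948 is a leap year
Days: 366

366


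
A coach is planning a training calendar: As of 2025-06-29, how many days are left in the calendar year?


Start: June 29, 2025
End: December 31, 2025
Days left in June: 1
July: 31
August: 31
September: 30
October: 31
... plus remaining months
Sum of remaining months: 184
Total: 1 + 184 = 185

185


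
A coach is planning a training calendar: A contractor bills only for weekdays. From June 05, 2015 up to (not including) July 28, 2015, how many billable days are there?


Start: 2015-06-05 (Friday)
End (exclusive): 2015-07-28 (Tuesday)
Total calendar days: 53
Full weeks: 53 // 7 = 7 -> 35 weekdays
Remaining 4 days starting on Friday:
  Fri(w), Sat(-), Sun(-), Mon(w) -> 2 weekdays
Total business days: 35 + 2 = 37

37


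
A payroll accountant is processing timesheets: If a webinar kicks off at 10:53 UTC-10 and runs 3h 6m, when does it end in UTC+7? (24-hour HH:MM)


Start: 10:53 in UTC-10
Step 1 - add duration:
  minutes: 53 + 6 = 59
  hours: 10 + 3 + 0 = 13
  end in UTC-10: 13:59
Step 2 - convert UTC-10 -> UTC+7:
  offset difference: 7 - (-10) = 17 hours
  13 + (17) = 30 -> mod 24 = 6
Result: 06:59 in UTC+7

06:59


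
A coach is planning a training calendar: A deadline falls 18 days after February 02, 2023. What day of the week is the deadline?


Start: 2023-02-02 (Thursday)
Step 1 - find target date: add 18 days
  2023-02-02 + 18 days = 2023-02-20
Step 2 - day of week:
  18 mod 7 = 4
  Thursday + 4 days -> Monday
Result: Monday (2023-02-20)

Monday


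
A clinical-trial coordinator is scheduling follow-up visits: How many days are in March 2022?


Month: March
Year: 2022
March is a 31-day month
Total: 31 days

31


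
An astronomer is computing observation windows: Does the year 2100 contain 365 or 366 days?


Year: 2100
Check leap year rules:
Divisible by 4? Yes
Divisible by 100? Yes
Divisible by 400? No
2100 is not a leap year
Days: 365

365


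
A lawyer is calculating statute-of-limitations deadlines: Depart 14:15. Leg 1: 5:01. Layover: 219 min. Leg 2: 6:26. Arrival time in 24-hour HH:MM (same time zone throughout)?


Depart: 14:15
Leg 1: +301 min -> 19:16
Layover: +219 min -> 22:55
Leg 2: +386 min -> 05:21
Total travel: 906 minutes = 15h 6m
Arrival: 05:21

05:21


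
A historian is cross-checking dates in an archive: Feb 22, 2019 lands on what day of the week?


Date: 2019-02-22
January 1, 2019 is a Tuesday
Day of year: 53
Offset from Jan 1: 52 days
52 mod 7 = 3
Result: Friday

Friday


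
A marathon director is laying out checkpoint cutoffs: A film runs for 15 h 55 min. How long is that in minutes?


Hours: 15
Minutes: 55
Convert hours to minutes: 15 x 60 = 900
Add remaining minutes: 900 + 55 = 955

955


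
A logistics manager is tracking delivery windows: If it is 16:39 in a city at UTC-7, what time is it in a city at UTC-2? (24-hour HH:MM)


Local time: 16:39 at UTC-7 (offset -7h)
Target zone: UTC-2 (offset -2h)
Difference: -2 - (-7) = 5 hours
Calculation: 16 + (5) = 21
Result: 21:39

21:39


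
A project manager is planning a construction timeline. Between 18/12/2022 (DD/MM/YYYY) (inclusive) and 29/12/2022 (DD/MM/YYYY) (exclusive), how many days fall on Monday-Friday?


Start: 2022-12-18 (Sunday)
End (exclusive): 2022-12-29 (Thursday)
Total calendar days: 11
Full weeks: 11 // 7 = 1 -> 5 weekdays
Remaining 4 days starting on Sunday:
  Sun(-), Mon(w), Tue(w), Wed(w) -> 3 weekdays
Total business days: 5 + 3 = 8

8


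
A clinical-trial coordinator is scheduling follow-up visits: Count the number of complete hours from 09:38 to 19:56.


Start: 09:38
End: 19:56
Hour difference: 19 - 9 = 10 hours
Minute difference: 56 - 38 = 18 minutes
Total minutes: 618
Complete hours: 618 / 60 = 10 (remainder 18)

10


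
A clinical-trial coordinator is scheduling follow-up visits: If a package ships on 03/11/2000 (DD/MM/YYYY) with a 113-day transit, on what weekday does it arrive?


Start: 2000-11-03 (Friday)
Step 1 - find target date: add 113 days
  2000-11-03 + 113 days = 2001-02-24
Step 2 - day of week:
  113 mod 7 = 1
  Friday + 1 days -> Saturday
Result: Saturday (2001-02-24)

Saturday


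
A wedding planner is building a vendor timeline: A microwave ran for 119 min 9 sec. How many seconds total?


Minutes: 119
Extra seconds: 9
Seconds per minute: 60
Minutes to seconds: 119 x 60 = 7140
Total: 7140 + 9 = 7149

7149


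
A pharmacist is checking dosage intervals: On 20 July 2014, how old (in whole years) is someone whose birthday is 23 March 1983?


Birth: 1983-03-23
Reference: 2014-07-20
Year difference: 2014 - 1983 = 31
Has birthday (03-23) occurred by 07-20? Yes
Age in full years: 31

31


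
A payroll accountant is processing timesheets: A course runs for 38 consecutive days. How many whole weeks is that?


Total days: 38
Days per week: 7
Division: 38 / 7 = 5 remainder 3
Complete weeks: 5
Remaining days: 3

5


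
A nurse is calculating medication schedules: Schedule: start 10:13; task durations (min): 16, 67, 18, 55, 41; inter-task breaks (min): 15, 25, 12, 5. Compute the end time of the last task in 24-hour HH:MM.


Start: 10:13 = 613 min from midnight
  after task 1 (16 min): 10:29
  after break (15 min): 10:44
  after task 2 (67 min): 11:51
  after break (25 min): 12:16
  after task 3 (18 min): 12:34
  after break (12 min): 12:46
  after task 4 (55 min): 13:41
  after break (5 min): 13:46
  after task 5 (41 min): 14:27
Total elapsed: 254 minutes
End time: 14:27

14:27


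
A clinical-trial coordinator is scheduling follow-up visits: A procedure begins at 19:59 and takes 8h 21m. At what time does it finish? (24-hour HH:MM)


Start time: 19:59
Adding: 8 hours 21 minutes
Minutes: 59 + 21 = 80
Minute overflow: 80 >= 60, so carry 1 hour, minutes = 20
Hours: 19 + 8 + 1 = 28
Hour wraparound: 28 mod 24 = 4
Result: 04:20

04:20


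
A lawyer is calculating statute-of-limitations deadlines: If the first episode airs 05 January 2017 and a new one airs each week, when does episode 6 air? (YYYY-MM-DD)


First occurrence: 2017-01-05 (occurrence 1)
Each occurrence is 7 days after the previous.
Occurrence 6 is 5 weeks after the first.
5 weeks = 35 days
2017-01-05 + 35 days = 2017-02-09

2017-02-09


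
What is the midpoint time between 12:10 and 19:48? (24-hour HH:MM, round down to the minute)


Start time: 12:10 = 730 minutes from midnight
End time: 19:48 = 1188 minutes from midnight
Sum: 730 + 1188 = 1918
Midpoint: 1918 / 2 = 959 minutes
Convert: 959 / 60 = 15 hours, 59 minutes
Result: 15:59

15:59


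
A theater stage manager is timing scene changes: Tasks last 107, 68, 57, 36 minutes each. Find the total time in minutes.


Durations: 107, 68, 57, 36
Running sum: 107
+ 68 = 175
+ 57 = 232
+ 36 = 268
Total duration: 268 minutes
That is 4 hours and 28 minutes

268


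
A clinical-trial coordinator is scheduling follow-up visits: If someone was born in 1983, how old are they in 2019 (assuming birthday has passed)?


Birth year: 1983
Current year: 2019
Age = current year - birth year
Age = 2019 - 1983 = 36

36


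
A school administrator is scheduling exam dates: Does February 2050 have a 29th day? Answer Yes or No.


Year: 2050
Divisible by 4? 2050 / 4 = 512.5 -> No
Not divisible by 4, so NOT a leap year

No


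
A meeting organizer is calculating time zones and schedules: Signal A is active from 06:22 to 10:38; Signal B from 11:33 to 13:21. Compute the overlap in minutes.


Interval A: [382, 638] minutes from midnight
Interval B: [693, 801] minutes from midnight
Overlap start = max(382, 693) = 693
Overlap end = min(638, 801) = 638
End <= start, so the intervals do not overlap: 0 minutes

0


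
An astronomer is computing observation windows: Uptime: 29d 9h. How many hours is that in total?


Days: 29
Extra hours: 9
Hours per day: 24
Days to hours: 29 x 24 = 696
Total: 696 + 9 = 705

705


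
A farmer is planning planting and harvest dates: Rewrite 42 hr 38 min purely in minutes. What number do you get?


Hours: 42
Extra minutes: 38
Minutes per hour: 60
Hours to minutes: 42 x 60 = 2520
Total: 2520 + 38 = 2558

2558


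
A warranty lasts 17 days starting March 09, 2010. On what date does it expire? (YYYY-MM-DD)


Start: 2010-03-09
Adding 17 days
Days remaining in March: 22
Result: 2010-03-26

2010-03-26


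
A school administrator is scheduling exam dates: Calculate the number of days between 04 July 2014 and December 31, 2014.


Start: July 04, 2014
End: December 31, 2014
Days left in July: 27
August: 31
September: 30
October: 31
November: 30
... plus remaining months
Sum of remaining months: 153
Total: 27 + 153 = 180

180


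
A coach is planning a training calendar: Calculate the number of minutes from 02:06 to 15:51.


Start time: 02:06 = 126 minutes from midnight
End time: 15:51 = 951 minutes from midnight
Difference: 951 - 126 = 825 minutes
That is 13 hours and 45 minutes

825


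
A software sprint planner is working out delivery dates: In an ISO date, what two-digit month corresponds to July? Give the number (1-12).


Calendar month order:
6. June
7. July <--
8. August
July is month number 7

7


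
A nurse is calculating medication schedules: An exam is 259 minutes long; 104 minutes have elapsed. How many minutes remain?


Total budget: 259 minutes
Time used: 104 minutes
Remaining: 259 - 104 = 155 minutes
Percent used: 40.2%
Percent remaining: 59.8%

155


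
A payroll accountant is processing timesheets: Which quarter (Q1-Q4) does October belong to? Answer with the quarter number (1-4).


Month: October (month 10)
Q1: January-March (months 1-3)
Q2: April-June (months 4-6)
Q3: July-September (months 7-9)
Q4: October-December (months 10-12)
Month 10 falls in Q4

4
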